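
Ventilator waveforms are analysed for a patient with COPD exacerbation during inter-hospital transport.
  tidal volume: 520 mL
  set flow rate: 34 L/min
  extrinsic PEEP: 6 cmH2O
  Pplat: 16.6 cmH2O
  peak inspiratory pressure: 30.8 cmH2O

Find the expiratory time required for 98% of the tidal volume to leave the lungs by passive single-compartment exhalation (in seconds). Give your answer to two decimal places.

4.81

Flow: 34 L/min ÷ 60 = 0.5667 L/s.
R = (PIP − Pplat)/V̇ = (30.8 − 16.6) / 0.5667 = 14.2/0.5667 = 25.057 cmH2O·s/L.
C = Vt/(Pplat − PEEP) = 520.0 / (16.6 − 6) = 520.0/10.6 = 49.057 mL/cmH2O.
τ = R × C = 25.057 × 0.04906 L/cmH2O = 1.229 s.
t = −τ·ln(1 − 0.98) = −1.229·ln(0.02) = 4.808 s.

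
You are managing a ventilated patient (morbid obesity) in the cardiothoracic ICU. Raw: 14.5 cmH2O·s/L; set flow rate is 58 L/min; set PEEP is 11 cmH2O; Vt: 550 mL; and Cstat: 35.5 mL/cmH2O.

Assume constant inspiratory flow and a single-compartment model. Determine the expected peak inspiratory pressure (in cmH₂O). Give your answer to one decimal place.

40.5

Flow: 58 L/min ÷ 60 = 0.9667 L/s.
Equation of motion (constant flow): PIP = Vt/C + R·V̇ + PEEP.
PIP = 550/35.5 + 14.5×0.9667 + 11 = 15.493 + 14.017 + 11 = 40.51 cmH2O.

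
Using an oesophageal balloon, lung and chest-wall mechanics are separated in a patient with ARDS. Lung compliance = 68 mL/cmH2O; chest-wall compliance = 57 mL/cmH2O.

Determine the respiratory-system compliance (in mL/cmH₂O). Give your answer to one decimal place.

31.0

Lung and chest wall are elastances in series: 1/Crs = 1/CL + 1/Ccw.
1/Crs = 1/68 + 1/57 = 0.03225.
Crs = 31.008 mL/cmH2O.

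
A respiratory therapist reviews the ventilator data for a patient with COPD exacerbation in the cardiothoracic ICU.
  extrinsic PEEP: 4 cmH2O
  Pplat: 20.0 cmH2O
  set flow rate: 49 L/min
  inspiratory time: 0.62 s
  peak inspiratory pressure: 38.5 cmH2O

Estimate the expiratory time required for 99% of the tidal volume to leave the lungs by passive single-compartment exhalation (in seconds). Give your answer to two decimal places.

3.30

Flow: 49 L/min ÷ 60 = 0.8167 L/s.
Vt = flow × Ti = 0.8167 L/s × 0.62 s × 1000 mL/L = 506.35 mL.
R = (PIP − Pplat)/V̇ = (38.5 − 20.0) / 0.8167 = 18.5/0.8167 = 22.652 cmH2O·s/L.
C = Vt/(Pplat − PEEP) = 506.35 / (20.0 − 4) = 506.35/16.0 = 31.647 mL/cmH2O.
τ = R × C = 22.652 × 0.03165 L/cmH2O = 0.7169 s.
t = −τ·ln(1 − 0.99) = −0.7169·ln(0.01) = 3.301 s.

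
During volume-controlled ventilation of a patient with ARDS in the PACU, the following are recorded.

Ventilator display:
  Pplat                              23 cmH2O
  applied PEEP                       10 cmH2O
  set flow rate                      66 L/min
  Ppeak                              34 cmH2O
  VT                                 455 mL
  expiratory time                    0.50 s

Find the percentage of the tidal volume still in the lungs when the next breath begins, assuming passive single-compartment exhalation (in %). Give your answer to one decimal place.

Flow: 66 L/min ÷ 60 = 1.1 L/s.
R = (PIP − Pplat)/V̇ = (34 − 23) / 1.1 = 11.0/1.1 = 10.0 cmH2O·s/L.
C = Vt/(Pplat − PEEP) = 455.0 / (23 − 10) = 455.0/13.0 = 35.0 mL/cmH2O.
τ = R × C = 10.0 × 0.035 L/cmH2O = 0.35 s.
Fraction remaining at end-expiration = e^(−Te/τ) = e^(−0.50/0.35) = 0.2397 → 23.97%.

24.0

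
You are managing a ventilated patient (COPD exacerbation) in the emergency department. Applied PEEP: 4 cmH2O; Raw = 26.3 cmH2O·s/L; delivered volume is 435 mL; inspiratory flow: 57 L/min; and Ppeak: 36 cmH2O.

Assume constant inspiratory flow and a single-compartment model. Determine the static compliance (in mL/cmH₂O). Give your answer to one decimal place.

Flow: 57 L/min ÷ 60 = 0.95 L/s.
Equation of motion (constant flow): PIP = Vt/C + R·V̇ + PEEP.
Vt/C = PIP − R·V̇ − PEEP = 36 − 26.3×0.95 − 4 = 36 − 24.985 − 4 = 7.015 cmH2O.
C = Vt / 7.015 = 435 / 7.015 = 62.01 mL/cmH2O.

62.0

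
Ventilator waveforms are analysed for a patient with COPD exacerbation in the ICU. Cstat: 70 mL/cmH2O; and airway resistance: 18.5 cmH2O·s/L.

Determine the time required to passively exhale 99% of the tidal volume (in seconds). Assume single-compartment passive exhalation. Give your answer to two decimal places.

5.96

τ = R × C = 18.5 × 70 mL/cmH2O = 18.5 × 0.070 L/cmH2O = 1.295 s.
Exhaled fraction f = 1 − e^(−t/τ) → t = −τ·ln(1 − f) = −1.295·ln(0.01) = 5.964 s.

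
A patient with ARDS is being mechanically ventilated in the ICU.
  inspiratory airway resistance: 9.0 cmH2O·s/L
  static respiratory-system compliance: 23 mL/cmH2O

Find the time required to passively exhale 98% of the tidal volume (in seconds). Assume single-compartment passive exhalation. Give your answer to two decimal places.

0.81

τ = R × C = 9.0 × 23 mL/cmH2O = 9.0 × 0.023 L/cmH2O = 0.207 s.
Exhaled fraction f = 1 − e^(−t/τ) → t = −τ·ln(1 − f) = −0.207·ln(0.02) = 0.8098 s.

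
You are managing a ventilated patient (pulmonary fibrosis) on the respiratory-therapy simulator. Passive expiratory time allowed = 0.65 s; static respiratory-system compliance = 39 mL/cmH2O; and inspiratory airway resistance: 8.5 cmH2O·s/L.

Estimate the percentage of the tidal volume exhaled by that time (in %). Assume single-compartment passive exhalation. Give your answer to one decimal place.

τ = R × C = 8.5 × 39 mL/cmH2O = 8.5 × 0.039 L/cmH2O = 0.3315 s.
Passive exhalation: V(t)/V₀ = e^(−t/τ) = e^(−0.65/0.3315) = 0.1407.
Fraction exhaled = 1 − 0.1407 = 0.8593 → 85.93%.

85.9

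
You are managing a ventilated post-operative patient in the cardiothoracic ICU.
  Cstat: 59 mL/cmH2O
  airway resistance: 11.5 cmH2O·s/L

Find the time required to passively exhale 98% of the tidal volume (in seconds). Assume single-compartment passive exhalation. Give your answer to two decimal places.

τ = R × C = 11.5 × 59 mL/cmH2O = 11.5 × 0.059 L/cmH2O = 0.6785 s.
Exhaled fraction f = 1 − e^(−t/τ) → t = −τ·ln(1 − f) = −0.6785·ln(0.02) = 2.654 s.

2.65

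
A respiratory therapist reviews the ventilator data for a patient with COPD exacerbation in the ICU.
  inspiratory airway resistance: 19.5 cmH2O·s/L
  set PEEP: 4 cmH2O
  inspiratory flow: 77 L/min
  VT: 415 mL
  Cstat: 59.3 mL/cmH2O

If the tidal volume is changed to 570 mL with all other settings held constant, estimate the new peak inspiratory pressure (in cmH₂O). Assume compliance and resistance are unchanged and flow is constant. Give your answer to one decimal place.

Flow: 77 L/min ÷ 60 = 1.2833 L/s.
PIP = Vt/C + R·V̇ + PEEP (constant-flow equation of motion).
Only the elastic term changes: ΔPIP = ΔVt / C = (570 − 415) / 59.3 = 2.614 cmH2O.
Original PIP = 415/59.3 + 19.5×1.2833 + 4 = 36.023 cmH2O; new PIP = 36.023 + (2.614) = 38.637 cmH2O.

38.6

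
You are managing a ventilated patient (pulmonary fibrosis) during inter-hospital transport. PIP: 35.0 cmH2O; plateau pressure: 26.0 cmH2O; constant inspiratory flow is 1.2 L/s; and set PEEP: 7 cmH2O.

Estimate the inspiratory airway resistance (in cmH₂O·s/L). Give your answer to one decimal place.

Raw = (PIP − Pplat) / flow = (35.0 − 26.0) / 1.2 = 9.0 / 1.2 = 7.5 cmH2O·s/L.

7.5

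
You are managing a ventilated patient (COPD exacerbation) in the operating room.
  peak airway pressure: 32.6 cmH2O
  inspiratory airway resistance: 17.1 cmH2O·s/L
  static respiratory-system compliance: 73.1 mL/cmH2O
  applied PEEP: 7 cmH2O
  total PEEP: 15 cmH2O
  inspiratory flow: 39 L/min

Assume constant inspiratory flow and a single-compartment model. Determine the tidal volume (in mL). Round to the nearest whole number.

474

Flow: 39 L/min ÷ 60 = 0.65 L/s.
Total PEEP = 15 cmH2O (set 7 + intrinsic 8); this is the baseline alveolar pressure.
Equation of motion (constant flow): PIP = Vt/C + R·V̇ + PEEP.
Vt/C = PIP − R·V̇ − PEEP = 32.6 − 11.115 − 15 = 6.485 cmH2O.
Vt = C × 6.485 = 73.1 × 6.485 = 474.05 mL.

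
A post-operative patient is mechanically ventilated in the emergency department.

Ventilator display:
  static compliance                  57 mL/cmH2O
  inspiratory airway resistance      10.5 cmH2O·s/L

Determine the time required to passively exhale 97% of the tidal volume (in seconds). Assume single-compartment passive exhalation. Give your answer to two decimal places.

τ = R × C = 10.5 × 57 mL/cmH2O = 10.5 × 0.057 L/cmH2O = 0.5985 s.
Exhaled fraction f = 1 − e^(−t/τ) → t = −τ·ln(1 − f) = −0.5985·ln(0.03) = 2.099 s.

2.10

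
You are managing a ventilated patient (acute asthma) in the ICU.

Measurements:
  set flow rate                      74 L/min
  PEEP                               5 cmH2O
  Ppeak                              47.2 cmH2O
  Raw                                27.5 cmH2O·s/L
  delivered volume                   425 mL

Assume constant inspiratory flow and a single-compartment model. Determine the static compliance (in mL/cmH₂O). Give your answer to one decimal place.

51.3

Flow: 74 L/min ÷ 60 = 1.2333 L/s.
Equation of motion (constant flow): PIP = Vt/C + R·V̇ + PEEP.
Vt/C = PIP − R·V̇ − PEEP = 47.2 − 27.5×1.2333 − 5 = 47.2 − 33.916 − 5 = 8.284 cmH2O.
C = Vt / 8.284 = 425 / 8.284 = 51.304 mL/cmH2O.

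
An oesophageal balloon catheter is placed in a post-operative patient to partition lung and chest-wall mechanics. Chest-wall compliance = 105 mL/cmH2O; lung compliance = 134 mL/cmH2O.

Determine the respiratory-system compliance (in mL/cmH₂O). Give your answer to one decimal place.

58.9

Lung and chest wall are elastances in series: 1/Crs = 1/CL + 1/Ccw.
1/Crs = 1/134 + 1/105 = 0.01699.
Crs = 58.858 mL/cmH2O.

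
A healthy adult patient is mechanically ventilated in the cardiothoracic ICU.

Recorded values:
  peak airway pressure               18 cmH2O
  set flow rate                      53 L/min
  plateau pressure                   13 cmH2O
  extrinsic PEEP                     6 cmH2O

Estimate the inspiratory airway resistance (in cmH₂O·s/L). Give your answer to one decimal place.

Flow: 53 L/min ÷ 60 = 0.8833 L/s.
Raw = (PIP − Pplat) / flow = (18 − 13) / 0.8833 = 5.0 / 0.8833 = 5.661 cmH2O·s/L.

5.7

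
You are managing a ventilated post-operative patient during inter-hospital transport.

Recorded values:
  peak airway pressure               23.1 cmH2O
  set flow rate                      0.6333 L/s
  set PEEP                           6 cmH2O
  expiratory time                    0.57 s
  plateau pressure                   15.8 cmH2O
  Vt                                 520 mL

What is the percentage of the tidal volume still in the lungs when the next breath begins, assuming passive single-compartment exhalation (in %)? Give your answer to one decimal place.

39.4

R = (PIP − Pplat)/V̇ = (23.1 − 15.8) / 0.6333 = 7.3/0.6333 = 11.527 cmH2O·s/L.
C = Vt/(Pplat − PEEP) = 520.0 / (15.8 − 6) = 520.0/9.8 = 53.061 mL/cmH2O.
τ = R × C = 11.527 × 0.05306 L/cmH2O = 0.6116 s.
Fraction remaining at end-expiration = e^(−Te/τ) = e^(−0.57/0.6116) = 0.3938 → 39.38%.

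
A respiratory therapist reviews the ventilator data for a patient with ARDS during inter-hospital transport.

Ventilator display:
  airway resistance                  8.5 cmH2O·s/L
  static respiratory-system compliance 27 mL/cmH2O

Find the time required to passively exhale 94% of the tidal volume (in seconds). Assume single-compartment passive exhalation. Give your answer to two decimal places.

τ = R × C = 8.5 × 27 mL/cmH2O = 8.5 × 0.027 L/cmH2O = 0.2295 s.
Exhaled fraction f = 1 − e^(−t/τ) → t = −τ·ln(1 − f) = −0.2295·ln(0.06) = 0.6457 s.

0.65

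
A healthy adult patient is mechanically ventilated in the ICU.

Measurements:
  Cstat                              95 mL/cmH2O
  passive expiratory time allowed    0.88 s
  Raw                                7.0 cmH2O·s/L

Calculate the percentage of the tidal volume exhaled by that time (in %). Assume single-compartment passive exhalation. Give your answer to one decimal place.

τ = R × C = 7.0 × 95 mL/cmH2O = 7.0 × 0.095 L/cmH2O = 0.665 s.
Passive exhalation: V(t)/V₀ = e^(−t/τ) = e^(−0.88/0.665) = 0.2663.
Fraction exhaled = 1 − 0.2663 = 0.7337 → 73.37%.

73.4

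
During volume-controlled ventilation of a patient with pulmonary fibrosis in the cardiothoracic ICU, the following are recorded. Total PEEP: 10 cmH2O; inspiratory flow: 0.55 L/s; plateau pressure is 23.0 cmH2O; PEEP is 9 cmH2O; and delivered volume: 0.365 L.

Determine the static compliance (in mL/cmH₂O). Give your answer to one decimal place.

End-expiratory occlusion gives total PEEP = 10 cmH2O (intrinsic PEEP = 10 − 9 = 1). Use total PEEP for the elastic gradient.
Cstat = Vt / (Pplat − PEEPtotal) = 365 / (23.0 − 10) = 365 / 13.0 = 28.077 mL/cmH2O.

28.1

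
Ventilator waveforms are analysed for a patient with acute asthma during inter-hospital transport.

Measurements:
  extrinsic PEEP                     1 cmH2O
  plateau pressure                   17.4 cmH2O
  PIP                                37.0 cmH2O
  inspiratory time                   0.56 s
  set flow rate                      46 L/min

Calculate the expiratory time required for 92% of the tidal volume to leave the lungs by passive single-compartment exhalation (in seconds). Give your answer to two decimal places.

1.69

Flow: 46 L/min ÷ 60 = 0.7667 L/s.
Vt = flow × Ti = 0.7667 L/s × 0.56 s × 1000 mL/L = 429.35 mL.
R = (PIP − Pplat)/V̇ = (37.0 − 17.4) / 0.7667 = 19.6/0.7667 = 25.564 cmH2O·s/L.
C = Vt/(Pplat − PEEP) = 429.35 / (17.4 − 1) = 429.35/16.4 = 26.18 mL/cmH2O.
τ = R × C = 25.564 × 0.02618 L/cmH2O = 0.6693 s.
t = −τ·ln(1 − 0.92) = −0.6693·ln(0.08) = 1.69 s.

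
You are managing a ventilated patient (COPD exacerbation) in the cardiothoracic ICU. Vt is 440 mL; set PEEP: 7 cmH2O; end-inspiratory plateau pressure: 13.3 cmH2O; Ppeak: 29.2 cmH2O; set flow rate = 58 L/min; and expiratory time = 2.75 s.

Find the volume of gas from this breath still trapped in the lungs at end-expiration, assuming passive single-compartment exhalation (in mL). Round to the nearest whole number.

40

Flow: 58 L/min ÷ 60 = 0.9667 L/s.
R = (PIP − Pplat)/V̇ = (29.2 − 13.3) / 0.9667 = 15.9/0.9667 = 16.448 cmH2O·s/L.
C = Vt/(Pplat − PEEP) = 440.0 / (13.3 − 7) = 440.0/6.3 = 69.841 mL/cmH2O.
τ = R × C = 16.448 × 0.06984 L/cmH2O = 1.149 s.
Fraction remaining = e^(−Te/τ) = e^(−2.75/1.149) = 0.09132.
Trapped volume = 440.0 × 0.09132 = 40.181 mL.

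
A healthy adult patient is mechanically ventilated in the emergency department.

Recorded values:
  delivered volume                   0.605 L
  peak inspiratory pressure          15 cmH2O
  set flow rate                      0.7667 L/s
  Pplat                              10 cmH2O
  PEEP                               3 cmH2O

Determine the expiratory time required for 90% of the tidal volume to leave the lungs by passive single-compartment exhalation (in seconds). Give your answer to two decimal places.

1.30

R = (PIP − Pplat)/V̇ = (15 − 10) / 0.7667 = 5.0/0.7667 = 6.521 cmH2O·s/L.
C = Vt/(Pplat − PEEP) = 605.0 / (10 − 3) = 605.0/7.0 = 86.429 mL/cmH2O.
τ = R × C = 6.521 × 0.08643 L/cmH2O = 0.5636 s.
t = −τ·ln(1 − 0.90) = −0.5636·ln(0.1) = 1.298 s.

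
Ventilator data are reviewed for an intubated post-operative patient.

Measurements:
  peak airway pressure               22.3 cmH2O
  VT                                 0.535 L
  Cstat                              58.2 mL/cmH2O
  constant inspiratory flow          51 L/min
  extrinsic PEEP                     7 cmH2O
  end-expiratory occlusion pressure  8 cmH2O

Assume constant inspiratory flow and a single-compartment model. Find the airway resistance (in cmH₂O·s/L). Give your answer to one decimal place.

6.0

Flow: 51 L/min ÷ 60 = 0.85 L/s.
Total PEEP = 8 cmH2O (set 7 + intrinsic 1); this is the baseline alveolar pressure.
Equation of motion (constant flow): PIP = Vt/C + R·V̇ + PEEP.
R·V̇ = PIP − Vt/C − PEEP = 22.3 − 535/58.2 − 8 = 22.3 − 9.192 − 8 = 5.108 cmH2O.
R = 5.108 / 0.85 = 6.009 cmH2O·s/L.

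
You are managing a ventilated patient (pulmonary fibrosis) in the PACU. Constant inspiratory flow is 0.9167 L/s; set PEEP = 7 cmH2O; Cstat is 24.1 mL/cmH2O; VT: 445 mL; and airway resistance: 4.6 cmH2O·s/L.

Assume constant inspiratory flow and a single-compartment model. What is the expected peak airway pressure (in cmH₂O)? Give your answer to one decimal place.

29.7

Equation of motion (constant flow): PIP = Vt/C + R·V̇ + PEEP.
PIP = 445/24.1 + 4.6×0.9167 + 7 = 18.465 + 4.217 + 7 = 29.682 cmH2O.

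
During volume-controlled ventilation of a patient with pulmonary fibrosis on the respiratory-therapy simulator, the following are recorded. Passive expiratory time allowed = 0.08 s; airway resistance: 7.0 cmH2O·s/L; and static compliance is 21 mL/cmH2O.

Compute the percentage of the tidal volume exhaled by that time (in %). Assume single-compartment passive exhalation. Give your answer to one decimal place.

τ = R × C = 7.0 × 21 mL/cmH2O = 7.0 × 0.021 L/cmH2O = 0.147 s.
Passive exhalation: V(t)/V₀ = e^(−t/τ) = e^(−0.08/0.147) = 0.5803.
Fraction exhaled = 1 − 0.5803 = 0.4197 → 41.97%.

42.0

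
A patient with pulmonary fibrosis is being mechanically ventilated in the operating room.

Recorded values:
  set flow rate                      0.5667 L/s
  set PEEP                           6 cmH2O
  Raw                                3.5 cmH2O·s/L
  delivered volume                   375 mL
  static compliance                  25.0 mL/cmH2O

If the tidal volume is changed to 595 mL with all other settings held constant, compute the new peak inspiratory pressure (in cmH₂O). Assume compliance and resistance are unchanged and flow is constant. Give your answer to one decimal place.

PIP = Vt/C + R·V̇ + PEEP (constant-flow equation of motion).
Only the elastic term changes: ΔPIP = ΔVt / C = (595 − 375) / 25.0 = 8.8 cmH2O.
Original PIP = 375/25.0 + 3.5×0.5667 + 6 = 22.983 cmH2O; new PIP = 22.983 + (8.8) = 31.783 cmH2O.

31.8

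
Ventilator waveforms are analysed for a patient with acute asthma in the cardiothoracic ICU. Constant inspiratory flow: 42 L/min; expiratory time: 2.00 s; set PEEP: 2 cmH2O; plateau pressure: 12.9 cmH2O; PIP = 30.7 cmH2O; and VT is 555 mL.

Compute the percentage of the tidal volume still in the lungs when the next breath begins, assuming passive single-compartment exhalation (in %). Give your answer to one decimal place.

Flow: 42 L/min ÷ 60 = 0.7 L/s.
R = (PIP − Pplat)/V̇ = (30.7 − 12.9) / 0.7 = 17.8/0.7 = 25.429 cmH2O·s/L.
C = Vt/(Pplat − PEEP) = 555.0 / (12.9 − 2) = 555.0/10.9 = 50.917 mL/cmH2O.
τ = R × C = 25.429 × 0.05092 L/cmH2O = 1.295 s.
Fraction remaining at end-expiration = e^(−Te/τ) = e^(−2.00/1.295) = 0.2134 → 21.34%.

21.3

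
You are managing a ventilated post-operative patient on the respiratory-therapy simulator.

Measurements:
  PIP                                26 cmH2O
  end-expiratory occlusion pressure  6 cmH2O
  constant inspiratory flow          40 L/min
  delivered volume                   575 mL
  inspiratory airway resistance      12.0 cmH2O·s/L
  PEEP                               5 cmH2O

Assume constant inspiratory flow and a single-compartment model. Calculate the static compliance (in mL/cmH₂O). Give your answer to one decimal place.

47.9

Flow: 40 L/min ÷ 60 = 0.6667 L/s.
Total PEEP = 6 cmH2O (set 5 + intrinsic 1); this is the baseline alveolar pressure.
Equation of motion (constant flow): PIP = Vt/C + R·V̇ + PEEP.
Vt/C = PIP − R·V̇ − PEEP = 26 − 12.0×0.6667 − 6 = 26 − 8.0 − 6 = 12.0 cmH2O.
C = Vt / 12.0 = 575 / 12.0 = 47.917 mL/cmH2O.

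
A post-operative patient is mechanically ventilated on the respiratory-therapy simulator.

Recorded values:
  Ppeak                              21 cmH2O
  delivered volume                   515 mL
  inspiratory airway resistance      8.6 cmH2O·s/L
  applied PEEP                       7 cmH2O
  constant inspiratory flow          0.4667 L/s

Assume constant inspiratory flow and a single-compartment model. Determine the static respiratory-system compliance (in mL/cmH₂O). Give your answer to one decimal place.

51.6

Equation of motion (constant flow): PIP = Vt/C + R·V̇ + PEEP.
Vt/C = PIP − R·V̇ − PEEP = 21 − 8.6×0.4667 − 7 = 21 − 4.014 − 7 = 9.986 cmH2O.
C = Vt / 9.986 = 515 / 9.986 = 51.572 mL/cmH2O.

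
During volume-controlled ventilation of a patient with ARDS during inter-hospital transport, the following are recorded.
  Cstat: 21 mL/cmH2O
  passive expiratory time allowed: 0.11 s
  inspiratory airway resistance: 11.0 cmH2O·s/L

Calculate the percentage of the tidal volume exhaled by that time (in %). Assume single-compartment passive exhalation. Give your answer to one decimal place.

37.9

τ = R × C = 11.0 × 21 mL/cmH2O = 11.0 × 0.021 L/cmH2O = 0.231 s.
Passive exhalation: V(t)/V₀ = e^(−t/τ) = e^(−0.11/0.231) = 0.6211.
Fraction exhaled = 1 − 0.6211 = 0.3789 → 37.89%.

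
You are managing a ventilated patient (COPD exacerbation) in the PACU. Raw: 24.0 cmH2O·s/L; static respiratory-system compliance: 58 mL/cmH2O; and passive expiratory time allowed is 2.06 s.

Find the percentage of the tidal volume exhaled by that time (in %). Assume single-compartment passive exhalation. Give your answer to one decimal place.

τ = R × C = 24.0 × 58 mL/cmH2O = 24.0 × 0.058 L/cmH2O = 1.392 s.
Passive exhalation: V(t)/V₀ = e^(−t/τ) = e^(−2.06/1.392) = 0.2277.
Fraction exhaled = 1 − 0.2277 = 0.7723 → 77.23%.

77.2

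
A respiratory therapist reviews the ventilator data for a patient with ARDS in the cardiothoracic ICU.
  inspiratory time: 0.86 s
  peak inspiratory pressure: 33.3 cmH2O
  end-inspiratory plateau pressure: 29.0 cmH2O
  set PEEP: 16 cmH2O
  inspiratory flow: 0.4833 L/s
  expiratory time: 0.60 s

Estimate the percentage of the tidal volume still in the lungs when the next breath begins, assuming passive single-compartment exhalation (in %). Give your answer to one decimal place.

Vt = flow × Ti = 0.4833 L/s × 0.86 s × 1000 mL/L = 415.64 mL.
R = (PIP − Pplat)/V̇ = (33.3 − 29.0) / 0.4833 = 4.3/0.4833 = 8.897 cmH2O·s/L.
C = Vt/(Pplat − PEEP) = 415.64 / (29.0 − 16) = 415.64/13.0 = 31.972 mL/cmH2O.
τ = R × C = 8.897 × 0.03197 L/cmH2O = 0.2844 s.
Fraction remaining at end-expiration = e^(−Te/τ) = e^(−0.60/0.2844) = 0.1213 → 12.13%.

12.1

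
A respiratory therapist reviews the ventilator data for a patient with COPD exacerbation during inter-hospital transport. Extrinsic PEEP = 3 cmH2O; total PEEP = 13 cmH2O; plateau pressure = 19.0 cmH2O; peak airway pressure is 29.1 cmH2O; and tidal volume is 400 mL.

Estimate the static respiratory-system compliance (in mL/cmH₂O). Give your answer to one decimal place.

66.7

End-expiratory occlusion gives total PEEP = 13 cmH2O (intrinsic PEEP = 13 − 3 = 10). Use total PEEP for the elastic gradient.
Cstat = Vt / (Pplat − PEEPtotal) = 400 / (19.0 − 13) = 400 / 6.0 = 66.667 mL/cmH2O.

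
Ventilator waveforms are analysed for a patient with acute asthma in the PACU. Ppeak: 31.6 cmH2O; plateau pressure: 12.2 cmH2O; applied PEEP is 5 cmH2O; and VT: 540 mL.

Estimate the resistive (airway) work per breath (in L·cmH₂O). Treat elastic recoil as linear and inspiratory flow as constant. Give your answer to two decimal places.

10.48

With constant inspiratory flow the resistive pressure is constant at PIP − Pplat = 31.6 − 12.2 = 19.4 cmH2O, so resistive work = 19.4 × 0.540 = 10.476 L·cmH2O.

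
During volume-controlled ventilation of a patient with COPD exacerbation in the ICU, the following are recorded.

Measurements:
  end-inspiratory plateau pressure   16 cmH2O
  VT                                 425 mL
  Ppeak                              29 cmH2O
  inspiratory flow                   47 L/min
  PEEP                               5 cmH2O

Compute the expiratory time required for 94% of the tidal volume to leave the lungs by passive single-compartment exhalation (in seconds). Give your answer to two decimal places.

1.80

Flow: 47 L/min ÷ 60 = 0.7833 L/s.
R = (PIP − Pplat)/V̇ = (29 − 16) / 0.7833 = 13.0/0.7833 = 16.596 cmH2O·s/L.
C = Vt/(Pplat − PEEP) = 425.0 / (16 − 5) = 425.0/11.0 = 38.636 mL/cmH2O.
τ = R × C = 16.596 × 0.03864 L/cmH2O = 0.6413 s.
t = −τ·ln(1 − 0.94) = −0.6413·ln(0.06) = 1.804 s.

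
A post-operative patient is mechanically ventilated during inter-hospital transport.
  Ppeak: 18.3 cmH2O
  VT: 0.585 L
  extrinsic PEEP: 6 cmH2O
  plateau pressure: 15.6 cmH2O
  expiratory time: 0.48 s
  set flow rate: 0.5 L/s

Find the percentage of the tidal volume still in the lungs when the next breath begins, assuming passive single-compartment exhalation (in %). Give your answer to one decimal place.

R = (PIP − Pplat)/V̇ = (18.3 − 15.6) / 0.5 = 2.7/0.5 = 5.4 cmH2O·s/L.
C = Vt/(Pplat − PEEP) = 585.0 / (15.6 − 6) = 585.0/9.6 = 60.938 mL/cmH2O.
τ = R × C = 5.4 × 0.06094 L/cmH2O = 0.3291 s.
Fraction remaining at end-expiration = e^(−Te/τ) = e^(−0.48/0.3291) = 0.2326 → 23.26%.

23.3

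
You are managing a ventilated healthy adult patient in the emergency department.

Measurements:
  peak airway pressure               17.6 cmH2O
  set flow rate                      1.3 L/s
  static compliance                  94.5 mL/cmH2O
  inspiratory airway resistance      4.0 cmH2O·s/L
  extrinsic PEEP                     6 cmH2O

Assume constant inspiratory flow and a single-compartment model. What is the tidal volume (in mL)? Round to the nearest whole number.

Equation of motion (constant flow): PIP = Vt/C + R·V̇ + PEEP.
Vt/C = PIP − R·V̇ − PEEP = 17.6 − 5.2 − 6 = 6.4 cmH2O.
Vt = C × 6.4 = 94.5 × 6.4 = 604.8 mL.

605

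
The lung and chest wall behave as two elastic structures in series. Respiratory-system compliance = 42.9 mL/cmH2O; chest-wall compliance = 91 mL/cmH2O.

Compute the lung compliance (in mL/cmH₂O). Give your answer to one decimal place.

81.2

1/CL = 1/Crs − 1/Ccw.
1/CL = 1/42.9 − 1/91 = 0.01232.
CL = 81.169 mL/cmH2O.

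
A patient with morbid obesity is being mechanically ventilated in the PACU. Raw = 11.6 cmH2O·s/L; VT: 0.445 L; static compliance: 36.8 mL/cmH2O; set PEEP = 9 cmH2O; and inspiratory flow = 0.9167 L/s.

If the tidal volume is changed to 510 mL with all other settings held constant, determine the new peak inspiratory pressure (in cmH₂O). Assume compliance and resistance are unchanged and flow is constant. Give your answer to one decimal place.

PIP = Vt/C + R·V̇ + PEEP (constant-flow equation of motion).
Only the elastic term changes: ΔPIP = ΔVt / C = (510 − 445) / 36.8 = 1.766 cmH2O.
Original PIP = 445/36.8 + 11.6×0.9167 + 9 = 31.726 cmH2O; new PIP = 31.726 + (1.766) = 33.492 cmH2O.

33.5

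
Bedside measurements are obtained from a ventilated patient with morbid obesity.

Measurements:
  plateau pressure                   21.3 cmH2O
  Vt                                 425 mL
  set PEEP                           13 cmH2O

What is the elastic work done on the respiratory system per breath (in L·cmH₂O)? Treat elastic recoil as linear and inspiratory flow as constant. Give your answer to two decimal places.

Elastic work ≈ ½ × (Pplat − PEEP) × Vt = 0.5 × (21.3 − 13) × 0.425 L = 0.5 × 8.3 × 0.425 = 1.764 L·cmH2O.

1.76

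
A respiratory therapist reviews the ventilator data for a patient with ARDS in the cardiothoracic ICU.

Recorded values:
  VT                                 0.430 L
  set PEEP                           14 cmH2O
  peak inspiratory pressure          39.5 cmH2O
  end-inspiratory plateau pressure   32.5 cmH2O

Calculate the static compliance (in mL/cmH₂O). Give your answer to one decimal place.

23.2

Cstat = Vt / (Pplat − PEEP) = 430 / (32.5 − 14) = 430 / 18.5 = 23.243 mL/cmH2O.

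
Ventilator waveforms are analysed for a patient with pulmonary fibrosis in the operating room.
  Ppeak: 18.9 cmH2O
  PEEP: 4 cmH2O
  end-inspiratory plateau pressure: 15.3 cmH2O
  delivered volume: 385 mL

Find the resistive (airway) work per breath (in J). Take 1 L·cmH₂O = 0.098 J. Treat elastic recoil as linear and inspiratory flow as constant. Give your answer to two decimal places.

0.14

With constant inspiratory flow the resistive pressure is constant at PIP − Pplat = 18.9 − 15.3 = 3.6 cmH2O, so resistive work = 3.6 × 0.385 = 1.386 L·cmH2O.
× 0.098 J/(L·cmH2O) → 0.1358 J.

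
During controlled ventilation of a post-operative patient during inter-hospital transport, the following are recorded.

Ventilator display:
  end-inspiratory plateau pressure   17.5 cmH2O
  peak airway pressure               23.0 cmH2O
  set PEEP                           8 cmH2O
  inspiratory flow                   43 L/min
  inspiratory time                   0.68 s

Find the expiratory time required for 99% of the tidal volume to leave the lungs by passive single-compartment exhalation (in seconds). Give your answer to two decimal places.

Flow: 43 L/min ÷ 60 = 0.7167 L/s.
Vt = flow × Ti = 0.7167 L/s × 0.68 s × 1000 mL/L = 487.36 mL.
R = (PIP − Pplat)/V̇ = (23.0 − 17.5) / 0.7167 = 5.5/0.7167 = 7.674 cmH2O·s/L.
C = Vt/(Pplat − PEEP) = 487.36 / (17.5 − 8) = 487.36/9.5 = 51.301 mL/cmH2O.
τ = R × C = 7.674 × 0.0513 L/cmH2O = 0.3937 s.
t = −τ·ln(1 − 0.99) = −0.3937·ln(0.01) = 1.813 s.

1.81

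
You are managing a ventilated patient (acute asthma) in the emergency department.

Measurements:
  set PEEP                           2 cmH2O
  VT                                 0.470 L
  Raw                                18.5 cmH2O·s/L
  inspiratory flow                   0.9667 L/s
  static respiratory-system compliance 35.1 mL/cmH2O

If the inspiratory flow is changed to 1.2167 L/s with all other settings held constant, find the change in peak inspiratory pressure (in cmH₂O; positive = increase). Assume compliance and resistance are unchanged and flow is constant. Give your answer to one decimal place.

PIP = Vt/C + R·V̇ + PEEP (constant-flow equation of motion).
Only the resistive term changes: ΔPIP = R × ΔV̇ = 18.5 × (1.2167 − 0.9667) = 18.5 × 0.25 = 4.625 cmH2O.

4.6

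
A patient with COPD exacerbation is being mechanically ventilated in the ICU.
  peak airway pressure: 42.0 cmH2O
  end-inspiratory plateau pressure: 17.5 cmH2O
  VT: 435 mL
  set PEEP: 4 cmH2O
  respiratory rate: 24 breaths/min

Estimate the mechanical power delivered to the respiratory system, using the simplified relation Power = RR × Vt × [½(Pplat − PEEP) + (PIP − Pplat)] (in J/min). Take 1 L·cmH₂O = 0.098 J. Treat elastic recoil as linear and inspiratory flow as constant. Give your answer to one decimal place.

32.0

Per-breath work = Vt × [½(Pplat−PEEP) + (PIP−Pplat)] = 0.435 × [0.5×13.5 + 24.5] = 0.435 × 31.25 = 13.594 L·cmH2O.
Power = 24 × 13.594 = 326.26 L·cmH2O/min.
× 0.098 J/(L·cmH2O) → 31.973 J/min.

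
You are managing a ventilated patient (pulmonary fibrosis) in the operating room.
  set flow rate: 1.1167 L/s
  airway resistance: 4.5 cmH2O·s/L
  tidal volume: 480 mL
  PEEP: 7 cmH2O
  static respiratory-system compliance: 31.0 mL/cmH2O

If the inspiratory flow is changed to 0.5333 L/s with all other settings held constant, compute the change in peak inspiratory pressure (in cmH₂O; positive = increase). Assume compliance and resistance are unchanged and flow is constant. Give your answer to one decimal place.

PIP = Vt/C + R·V̇ + PEEP (constant-flow equation of motion).
Only the resistive term changes: ΔPIP = R × ΔV̇ = 4.5 × (0.5333 − 1.1167) = 4.5 × -0.5834 = -2.625 cmH2O.

-2.6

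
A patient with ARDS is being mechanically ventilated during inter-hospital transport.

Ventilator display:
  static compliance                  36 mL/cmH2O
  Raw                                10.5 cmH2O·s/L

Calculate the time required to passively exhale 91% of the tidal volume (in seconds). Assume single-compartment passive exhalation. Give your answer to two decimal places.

τ = R × C = 10.5 × 36 mL/cmH2O = 10.5 × 0.036 L/cmH2O = 0.378 s.
Exhaled fraction f = 1 − e^(−t/τ) → t = −τ·ln(1 − f) = −0.378·ln(0.09) = 0.9102 s.

0.91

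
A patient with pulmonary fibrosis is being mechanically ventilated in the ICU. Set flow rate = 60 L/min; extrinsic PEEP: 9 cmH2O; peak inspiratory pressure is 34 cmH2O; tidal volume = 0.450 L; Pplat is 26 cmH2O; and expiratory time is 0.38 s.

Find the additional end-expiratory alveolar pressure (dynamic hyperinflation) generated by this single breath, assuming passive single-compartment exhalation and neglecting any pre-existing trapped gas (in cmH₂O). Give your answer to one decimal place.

2.8

Flow: 60 L/min ÷ 60 = 1 L/s.
R = (PIP − Pplat)/V̇ = (34 − 26) / 1 = 8.0/1 = 8.0 cmH2O·s/L.
C = Vt/(Pplat − PEEP) = 450.0 / (26 − 9) = 450.0/17.0 = 26.471 mL/cmH2O.
τ = R × C = 8.0 × 0.02647 L/cmH2O = 0.2118 s.
Fraction remaining = e^(−Te/τ) = e^(−0.38/0.2118) = 0.1663; trapped volume = 450.0 × 0.1663 = 74.835 mL.
Additional alveolar pressure from trapping ≈ V_trapped / C = 74.835 / 26.471 = 2.827 cmH2O.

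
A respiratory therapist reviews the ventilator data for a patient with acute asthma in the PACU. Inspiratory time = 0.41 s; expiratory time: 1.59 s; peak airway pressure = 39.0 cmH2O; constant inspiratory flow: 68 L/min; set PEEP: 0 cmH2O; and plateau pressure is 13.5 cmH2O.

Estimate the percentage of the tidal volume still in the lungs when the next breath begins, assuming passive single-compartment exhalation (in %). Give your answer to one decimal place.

Flow: 68 L/min ÷ 60 = 1.1333 L/s.
Vt = flow × Ti = 1.1333 L/s × 0.41 s × 1000 mL/L = 464.65 mL.
R = (PIP − Pplat)/V̇ = (39.0 − 13.5) / 1.1333 = 25.5/1.1333 = 22.501 cmH2O·s/L.
C = Vt/(Pplat − PEEP) = 464.65 / (13.5 − 0) = 464.65/13.5 = 34.419 mL/cmH2O.
τ = R × C = 22.501 × 0.03442 L/cmH2O = 0.7745 s.
Fraction remaining at end-expiration = e^(−Te/τ) = e^(−1.59/0.7745) = 0.1284 → 12.84%.

12.8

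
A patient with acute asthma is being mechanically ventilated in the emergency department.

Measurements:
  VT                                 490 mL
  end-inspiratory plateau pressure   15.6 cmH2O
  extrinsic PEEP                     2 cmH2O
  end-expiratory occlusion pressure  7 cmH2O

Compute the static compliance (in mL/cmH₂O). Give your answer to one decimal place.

End-expiratory occlusion gives total PEEP = 7 cmH2O (intrinsic PEEP = 7 − 2 = 5). Use total PEEP for the elastic gradient.
Cstat = Vt / (Pplat − PEEPtotal) = 490 / (15.6 − 7) = 490 / 8.6 = 56.977 mL/cmH2O.

57.0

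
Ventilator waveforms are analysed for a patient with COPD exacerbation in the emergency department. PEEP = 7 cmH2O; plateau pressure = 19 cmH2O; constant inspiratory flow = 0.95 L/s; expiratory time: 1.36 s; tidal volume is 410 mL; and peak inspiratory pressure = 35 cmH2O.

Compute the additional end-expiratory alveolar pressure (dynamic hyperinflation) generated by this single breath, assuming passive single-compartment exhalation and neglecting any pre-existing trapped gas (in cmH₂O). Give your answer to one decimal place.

1.1

R = (PIP − Pplat)/V̇ = (35 − 19) / 0.95 = 16.0/0.95 = 16.842 cmH2O·s/L.
C = Vt/(Pplat − PEEP) = 410.0 / (19 − 7) = 410.0/12.0 = 34.167 mL/cmH2O.
τ = R × C = 16.842 × 0.03417 L/cmH2O = 0.5755 s.
Fraction remaining = e^(−Te/τ) = e^(−1.36/0.5755) = 0.09412; trapped volume = 410.0 × 0.09412 = 38.589 mL.
Additional alveolar pressure from trapping ≈ V_trapped / C = 38.589 / 34.167 = 1.129 cmH2O.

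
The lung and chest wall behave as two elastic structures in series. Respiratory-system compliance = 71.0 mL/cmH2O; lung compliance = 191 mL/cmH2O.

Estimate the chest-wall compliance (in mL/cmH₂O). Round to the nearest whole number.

1/Ccw = 1/Crs − 1/CL.
1/Ccw = 1/71.0 − 1/191 = 0.008849.
Ccw = 113.01 mL/cmH2O.

113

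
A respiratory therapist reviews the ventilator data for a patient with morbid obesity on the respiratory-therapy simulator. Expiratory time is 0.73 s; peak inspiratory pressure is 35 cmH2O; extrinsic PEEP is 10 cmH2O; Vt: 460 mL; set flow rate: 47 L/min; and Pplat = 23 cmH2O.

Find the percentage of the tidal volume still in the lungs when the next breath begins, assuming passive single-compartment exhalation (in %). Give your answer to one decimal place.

26.0

Flow: 47 L/min ÷ 60 = 0.7833 L/s.
R = (PIP − Pplat)/V̇ = (35 − 23) / 0.7833 = 12.0/0.7833 = 15.32 cmH2O·s/L.
C = Vt/(Pplat − PEEP) = 460.0 / (23 − 10) = 460.0/13.0 = 35.385 mL/cmH2O.
τ = R × C = 15.32 × 0.03539 L/cmH2O = 0.5422 s.
Fraction remaining at end-expiration = e^(−Te/τ) = e^(−0.73/0.5422) = 0.2602 → 26.02%.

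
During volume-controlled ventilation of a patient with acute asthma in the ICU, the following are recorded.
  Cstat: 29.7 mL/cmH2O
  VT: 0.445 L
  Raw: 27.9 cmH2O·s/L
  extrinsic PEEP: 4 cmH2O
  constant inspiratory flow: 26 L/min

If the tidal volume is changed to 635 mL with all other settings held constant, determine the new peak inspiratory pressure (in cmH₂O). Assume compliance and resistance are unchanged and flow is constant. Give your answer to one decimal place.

37.5

Flow: 26 L/min ÷ 60 = 0.4333 L/s.
PIP = Vt/C + R·V̇ + PEEP (constant-flow equation of motion).
Only the elastic term changes: ΔPIP = ΔVt / C = (635 − 445) / 29.7 = 6.397 cmH2O.
Original PIP = 445/29.7 + 27.9×0.4333 + 4 = 31.072 cmH2O; new PIP = 31.072 + (6.397) = 37.469 cmH2O.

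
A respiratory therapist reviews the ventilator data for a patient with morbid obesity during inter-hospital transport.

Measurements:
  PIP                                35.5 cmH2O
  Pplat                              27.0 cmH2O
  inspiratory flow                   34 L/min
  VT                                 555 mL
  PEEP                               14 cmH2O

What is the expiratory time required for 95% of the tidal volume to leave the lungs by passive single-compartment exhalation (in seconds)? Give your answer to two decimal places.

Flow: 34 L/min ÷ 60 = 0.5667 L/s.
R = (PIP − Pplat)/V̇ = (35.5 − 27.0) / 0.5667 = 8.5/0.5667 = 14.999 cmH2O·s/L.
C = Vt/(Pplat − PEEP) = 555.0 / (27.0 − 14) = 555.0/13.0 = 42.692 mL/cmH2O.
τ = R × C = 14.999 × 0.04269 L/cmH2O = 0.6403 s.
t = −τ·ln(1 − 0.95) = −0.6403·ln(0.05) = 1.918 s.

1.92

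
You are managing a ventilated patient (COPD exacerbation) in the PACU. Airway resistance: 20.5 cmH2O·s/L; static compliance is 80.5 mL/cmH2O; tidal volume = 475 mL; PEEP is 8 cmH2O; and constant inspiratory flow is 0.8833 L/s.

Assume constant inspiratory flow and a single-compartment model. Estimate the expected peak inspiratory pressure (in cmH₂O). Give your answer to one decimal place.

Equation of motion (constant flow): PIP = Vt/C + R·V̇ + PEEP.
PIP = 475/80.5 + 20.5×0.8833 + 8 = 5.901 + 18.108 + 8 = 32.009 cmH2O.

32.0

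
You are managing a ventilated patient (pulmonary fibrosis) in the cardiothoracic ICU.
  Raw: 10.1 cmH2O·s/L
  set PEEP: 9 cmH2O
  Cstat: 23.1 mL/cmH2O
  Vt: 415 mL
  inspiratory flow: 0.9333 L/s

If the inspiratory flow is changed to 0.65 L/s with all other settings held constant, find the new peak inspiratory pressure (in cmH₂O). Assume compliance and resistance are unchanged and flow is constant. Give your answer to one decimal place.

33.5

PIP = Vt/C + R·V̇ + PEEP (constant-flow equation of motion).
Only the resistive term changes: ΔPIP = R × ΔV̇ = 10.1 × (0.65 − 0.9333) = 10.1 × -0.2833 = -2.861 cmH2O.
Original PIP = 415/23.1 + 10.1×0.9333 + 9 = 36.392 cmH2O; new PIP = 36.392 + (-2.861) = 33.531 cmH2O.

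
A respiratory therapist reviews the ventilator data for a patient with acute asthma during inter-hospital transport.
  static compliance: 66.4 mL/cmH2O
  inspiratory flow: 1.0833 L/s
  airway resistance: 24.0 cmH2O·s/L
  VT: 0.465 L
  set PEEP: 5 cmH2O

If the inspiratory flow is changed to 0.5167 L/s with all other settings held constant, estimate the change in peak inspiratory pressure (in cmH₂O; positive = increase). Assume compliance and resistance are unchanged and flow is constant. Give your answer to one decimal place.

-13.6

PIP = Vt/C + R·V̇ + PEEP (constant-flow equation of motion).
Only the resistive term changes: ΔPIP = R × ΔV̇ = 24.0 × (0.5167 − 1.0833) = 24.0 × -0.5666 = -13.598 cmH2O.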